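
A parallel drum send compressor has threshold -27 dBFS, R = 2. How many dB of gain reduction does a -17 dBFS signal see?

5 dB

The signal is 10 dB above threshold.
After 2:1 compression the overshoot becomes 10/2 = 5 dB.
Gain reduction = 10 − 5 = 5 dB.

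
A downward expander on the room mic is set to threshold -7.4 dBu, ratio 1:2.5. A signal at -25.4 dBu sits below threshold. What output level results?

The input is 18 dB below the -7.4 dBu threshold.
A 1:2.5 expander multiplies undershoot by 2.5: 18 × 2.5 = 45 dB below threshold.
Output = -7.4 − 45 = -52.4 dBu.

-52.4 dBu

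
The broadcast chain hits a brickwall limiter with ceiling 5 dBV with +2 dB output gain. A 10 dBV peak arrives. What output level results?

The limiter clamps the peak to its 5 dBV ceiling.
Output gain then adds 2 dB: 5 + 2 = 7 dBV.

7 dBV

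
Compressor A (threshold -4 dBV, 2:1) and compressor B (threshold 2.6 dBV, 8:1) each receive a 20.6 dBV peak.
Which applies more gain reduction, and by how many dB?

A: overshoot 24.6 dB → output overshoot 12.3 dB → GR 12.3 dB.
B: overshoot 18 dB → output overshoot 2.25 dB → GR 15.75 dB.
B reduces 3.45 dB more.

B, by 3.45 dB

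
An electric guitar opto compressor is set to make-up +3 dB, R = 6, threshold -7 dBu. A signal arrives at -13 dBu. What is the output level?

-13 dBu is 6 dB below the -7 dBu threshold, so no gain reduction is applied.
Make-up gain adds 3 dB: -13 + 3 = -10 dBu.

-10 dBu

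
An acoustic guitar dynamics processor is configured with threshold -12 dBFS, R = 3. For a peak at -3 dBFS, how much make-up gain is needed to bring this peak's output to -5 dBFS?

The peak compresses to -12 + 9/3 = -9 dBFS.
To reach -5 dBFS requires -5 − (-9) = 4 dB of make-up.

4 dB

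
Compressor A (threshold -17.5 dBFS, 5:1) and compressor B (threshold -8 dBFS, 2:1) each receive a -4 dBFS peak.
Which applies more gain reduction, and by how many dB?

A, by 8.8 dB

A: overshoot 13.5 dB → output overshoot 2.7 dB → GR 10.8 dB.
B: overshoot 4 dB → output overshoot 2 dB → GR 2 dB.
A reduces 8.8 dB more.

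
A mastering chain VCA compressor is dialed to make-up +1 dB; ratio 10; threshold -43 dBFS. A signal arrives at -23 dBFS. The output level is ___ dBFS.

-40 dBFS

The input is 20 dB above the -43 dBFS threshold.
The 20 dB excess becomes 2 dB after 10:1 reduction.
So the level is -43 + 2 = -41 dBFS; make-up adds 1 dB, giving -40 dBFS.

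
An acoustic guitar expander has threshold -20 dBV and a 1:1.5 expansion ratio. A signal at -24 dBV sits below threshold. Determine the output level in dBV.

Below threshold, a 1:1.5 expander applies gain = (1.5−1)×(T − x) of attenuation.
(1.5−1) × 4 = 2 dB, so output = -24 − 2 = -26 dBV.

-26 dBV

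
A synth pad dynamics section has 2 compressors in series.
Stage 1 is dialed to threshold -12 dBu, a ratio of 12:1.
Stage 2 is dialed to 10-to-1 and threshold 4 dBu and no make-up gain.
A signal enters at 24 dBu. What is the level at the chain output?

Stage 1: overshoot 36 dB → 36/12 = 3 dB → -9 dBu.
Stage 2: -9 dBu ≤ 4 dBu, so stage 2 doesn't engage; output -9 dBu.

-9 dBu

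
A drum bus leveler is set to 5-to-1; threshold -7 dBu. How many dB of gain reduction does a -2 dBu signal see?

-2 dBu exceeds the threshold by 5 dB.
After 5:1 compression the overshoot becomes 5/5 = 1 dB.
GR = overshoot in − overshoot out = 5 − 1 = 4 dB.

4 dB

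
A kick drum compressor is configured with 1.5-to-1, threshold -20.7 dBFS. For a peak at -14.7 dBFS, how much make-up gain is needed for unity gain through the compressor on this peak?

The peak compresses to -20.7 + 6/1.5 = -16.7 dBFS.
To reach -14.7 dBFS requires -14.7 − (-16.7) = 2 dB of make-up.

2 dB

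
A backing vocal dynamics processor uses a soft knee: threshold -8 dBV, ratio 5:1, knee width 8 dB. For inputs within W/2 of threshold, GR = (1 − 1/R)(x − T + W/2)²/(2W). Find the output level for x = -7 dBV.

x − T + W/2 = -7 − (-8) + 4 = 5.
GR = (1 − 1/5) × 5² / 16 = 0.8 × 25 / 16 = 1.25 dB.
Output = -7 − 1.25 = -8.25 dBV.

-8.25 dBV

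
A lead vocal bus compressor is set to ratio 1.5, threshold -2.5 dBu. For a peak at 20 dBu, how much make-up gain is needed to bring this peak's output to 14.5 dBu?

2 dB

The peak compresses to -2.5 + 22.5/1.5 = 12.5 dBu.
To reach 14.5 dBu requires 14.5 − 12.5 = 2 dB of make-up.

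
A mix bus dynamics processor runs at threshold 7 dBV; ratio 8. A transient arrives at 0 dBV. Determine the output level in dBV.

0 dBV

0 dBV is 7 dB below the 7 dBV threshold, so no gain reduction is applied.
Output = input = 0 dBV.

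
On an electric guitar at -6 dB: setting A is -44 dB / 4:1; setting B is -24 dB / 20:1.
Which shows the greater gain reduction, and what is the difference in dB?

A, by 11.4 dB

A: GR = 38 − 38/4 = 28.5 dB.
B: GR = 18 − 18/20 = 17.1 dB.
A reduces 11.4 dB more.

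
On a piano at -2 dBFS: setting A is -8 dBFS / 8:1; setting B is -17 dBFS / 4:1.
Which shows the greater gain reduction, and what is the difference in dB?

A: 6 dB over, compressed to 0.75 dB over, so 5.25 dB of GR.
B: 15 dB over, compressed to 3.75 dB over, so 11.25 dB of GR.
B reduces 6 dB more.

B, by 6 dB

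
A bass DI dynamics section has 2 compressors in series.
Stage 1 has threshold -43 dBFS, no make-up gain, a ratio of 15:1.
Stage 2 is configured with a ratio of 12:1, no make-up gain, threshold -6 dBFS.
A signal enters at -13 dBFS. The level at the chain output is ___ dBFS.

-41 dBFS

Stage 1: overshoot 30 dB → 30/15 = 2 dB → -41 dBFS.
Stage 2: -41 dBFS ≤ -6 dBFS, so stage 2 doesn't engage; output -41 dBFS.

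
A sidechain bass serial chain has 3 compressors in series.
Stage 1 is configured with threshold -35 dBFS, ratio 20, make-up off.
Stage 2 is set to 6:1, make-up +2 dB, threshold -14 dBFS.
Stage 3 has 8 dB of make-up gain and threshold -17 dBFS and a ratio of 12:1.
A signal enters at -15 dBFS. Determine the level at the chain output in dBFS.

Stage 1: -15 dBFS is 20 dB over -35 dBFS; at 20:1 that becomes 1 dB over, giving -34 dBFS.
Stage 2: below threshold (-34 ≤ -14); passes unchanged; make-up brings it to -32 dBFS.
Stage 3: -32 dBFS is at or below the -17 dBFS threshold — no compression; make-up brings it to -24 dBFS.

-24 dBFS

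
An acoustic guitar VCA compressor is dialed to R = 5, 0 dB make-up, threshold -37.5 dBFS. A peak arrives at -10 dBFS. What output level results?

-32 dBFS

The input is 27.5 dB above the -37.5 dBFS threshold.
At 5:1 the overshoot is divided by 5, leaving 5.5 dB above threshold.
Output = -37.5 + 5.5 = -32 dBFS.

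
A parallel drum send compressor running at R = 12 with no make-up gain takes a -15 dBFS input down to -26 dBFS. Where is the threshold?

Let T be the threshold. Output overshoot = (input overshoot)/R, so -26 − T = (-15 − T)/12.
12·(-26 − T) = -15 − T → 11·T = -312 − (-15) = -297.
T = -297/11 = -27 dBFS.

-27 dBFS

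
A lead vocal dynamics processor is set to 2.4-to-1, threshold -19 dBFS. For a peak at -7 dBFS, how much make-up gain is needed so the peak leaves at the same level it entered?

Overshoot 12 dB → 12/2.4 = 5 dB after compression, so the compressed level is -19 + 5 = -14 dBFS.
Make-up = target − compressed = -7 − (-14) = 7 dB.

7 dB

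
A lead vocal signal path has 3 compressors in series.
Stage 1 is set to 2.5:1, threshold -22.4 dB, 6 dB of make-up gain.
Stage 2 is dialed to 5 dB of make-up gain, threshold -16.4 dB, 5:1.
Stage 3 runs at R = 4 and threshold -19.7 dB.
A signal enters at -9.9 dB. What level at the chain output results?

-17.375 dB

Stage 1: -9.9 dB is 12.5 dB over -22.4 dB; at 2.5:1 that becomes 5 dB over, giving -17.4 dB; +6 dB make-up → -11.4 dB.
Stage 2: 5 dB above -16.4 dB, reduced 5:1 to 1 dB above → -15.4 dB; +5 dB make-up → -10.4 dB.
Stage 3: -10.4 dB is 9.3 dB over -19.7 dB; at 4:1 that becomes 2.325 dB over, giving -17.375 dB.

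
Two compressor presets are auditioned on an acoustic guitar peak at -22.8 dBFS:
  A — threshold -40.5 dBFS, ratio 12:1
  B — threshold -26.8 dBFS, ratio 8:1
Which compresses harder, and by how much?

A, by 12.725 dB

A: overshoot 17.7 dB → output overshoot 1.475 dB → GR 16.225 dB.
B: overshoot 4 dB → output overshoot 0.5 dB → GR 3.5 dB.
A reduces 12.725 dB more.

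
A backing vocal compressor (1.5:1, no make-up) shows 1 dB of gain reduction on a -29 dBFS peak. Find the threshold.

-32 dBFS

Gain reduction = -29 − (-30) = 1 dB; output overshoot = GR / (R − 1) = 1 / 0.5 = 2 dB.
Threshold = output − output overshoot = -30 − 2 = -32 dBFS.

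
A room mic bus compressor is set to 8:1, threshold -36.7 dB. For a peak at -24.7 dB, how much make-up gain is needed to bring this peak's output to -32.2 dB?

3 dB

Without make-up, output = threshold + overshoot/8 = -36.7 + 1.5 = -35.2 dB.
Gap to target: 3 dB.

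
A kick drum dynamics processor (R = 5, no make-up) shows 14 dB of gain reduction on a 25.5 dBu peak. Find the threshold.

8 dBu

Let T be the threshold. Output overshoot = (input overshoot)/R, so 11.5 − T = (25.5 − T)/5.
5·(11.5 − T) = 25.5 − T → 4·T = 57.5 − 25.5 = 32.
T = 32/4 = 8 dBu.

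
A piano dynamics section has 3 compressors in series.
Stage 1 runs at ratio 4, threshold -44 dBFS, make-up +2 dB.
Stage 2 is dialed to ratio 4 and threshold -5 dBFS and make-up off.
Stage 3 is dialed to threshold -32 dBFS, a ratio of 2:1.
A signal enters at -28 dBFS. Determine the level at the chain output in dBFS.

-38 dBFS

Stage 1: overshoot 16 dB → 16/4 = 4 dB → -40 dBFS; +2 dB make-up → -38 dBFS.
Stage 2: -38 dBFS is at or below the -5 dBFS threshold — no compression; output -38 dBFS.
Stage 3: below threshold (-38 ≤ -32); passes unchanged; output -38 dBFS.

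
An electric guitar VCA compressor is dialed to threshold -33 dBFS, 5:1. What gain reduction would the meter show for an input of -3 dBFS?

-3 dBFS exceeds the threshold by 30 dB.
At 5:1, output sits 30/5 = 6 dB above threshold.
GR = overshoot in − overshoot out = 30 − 6 = 24 dB.

24 dB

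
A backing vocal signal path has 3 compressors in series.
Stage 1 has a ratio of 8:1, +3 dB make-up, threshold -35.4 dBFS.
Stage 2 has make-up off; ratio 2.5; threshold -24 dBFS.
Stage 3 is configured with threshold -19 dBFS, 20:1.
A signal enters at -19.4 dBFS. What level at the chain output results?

Stage 1: 16 dB above -35.4 dBFS, reduced 8:1 to 2 dB above → -33.4 dBFS; +3 dB make-up → -30.4 dBFS.
Stage 2: below threshold (-30.4 ≤ -24); passes unchanged; output -30.4 dBFS.
Stage 3: -30.4 dBFS ≤ -19 dBFS, so stage 3 doesn't engage; output -30.4 dBFS.

-30.4 dBFS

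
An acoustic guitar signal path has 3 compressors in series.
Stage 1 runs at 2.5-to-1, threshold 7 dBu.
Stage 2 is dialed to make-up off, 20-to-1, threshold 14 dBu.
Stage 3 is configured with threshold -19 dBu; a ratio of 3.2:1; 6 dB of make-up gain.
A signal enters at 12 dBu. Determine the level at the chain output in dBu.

Stage 1: 12 dBu is 5 dB over 7 dBu; at 2.5:1 that becomes 2 dB over, giving 9 dBu.
Stage 2: below threshold (9 ≤ 14); passes unchanged; output 9 dBu.
Stage 3: 9 dBu is 28 dB over -19 dBu; at 3.2:1 that becomes 8.75 dB over, giving -10.25 dBu; +6 dB make-up → -4.25 dBu.

-4.25 dBu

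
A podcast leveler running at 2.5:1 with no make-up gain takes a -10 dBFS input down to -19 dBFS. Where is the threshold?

Let T be the threshold. Output overshoot = (input overshoot)/R, so -19 − T = (-10 − T)/2.5.
2.5·(-19 − T) = -10 − T → 1.5·T = -47.5 − (-10) = -37.5.
T = -37.5/1.5 = -25 dBFS.

-25 dBFS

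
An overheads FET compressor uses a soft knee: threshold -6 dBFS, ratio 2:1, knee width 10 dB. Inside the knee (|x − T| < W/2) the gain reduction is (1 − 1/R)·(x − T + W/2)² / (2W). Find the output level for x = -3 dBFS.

x − T + W/2 = -3 − (-6) + 5 = 8.
GR = (1 − 1/2) × 8² / 20 = 0.5 × 64 / 20 = 1.6 dB.
Output = -3 − 1.6 = -4.6 dBFS.

-4.6 dBFS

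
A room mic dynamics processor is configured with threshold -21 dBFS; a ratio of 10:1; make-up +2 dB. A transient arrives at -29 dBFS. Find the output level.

-27 dBFS

-29 dBFS is 8 dB below the -21 dBFS threshold, so no gain reduction is applied.
Make-up gain adds 2 dB: -29 + 2 = -27 dBFS.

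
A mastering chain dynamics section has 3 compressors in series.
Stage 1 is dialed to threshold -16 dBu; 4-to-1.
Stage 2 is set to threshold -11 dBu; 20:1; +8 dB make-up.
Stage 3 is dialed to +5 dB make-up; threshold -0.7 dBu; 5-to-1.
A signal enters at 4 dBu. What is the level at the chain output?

2 dBu

Stage 1: 4 dBu is 20 dB over -16 dBu; at 4:1 that becomes 5 dB over, giving -11 dBu.
Stage 2: -11 dBu ≤ -11 dBu, so stage 2 doesn't engage; make-up brings it to -3 dBu.
Stage 3: below threshold (-3 ≤ -0.7); passes unchanged; make-up brings it to 2 dBu.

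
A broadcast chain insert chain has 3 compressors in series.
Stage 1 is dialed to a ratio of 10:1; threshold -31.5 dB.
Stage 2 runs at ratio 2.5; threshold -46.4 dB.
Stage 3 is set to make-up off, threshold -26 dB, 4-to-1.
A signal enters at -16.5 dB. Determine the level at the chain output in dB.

Stage 1: -16.5 dB is 15 dB over -31.5 dB; at 10:1 that becomes 1.5 dB over, giving -30 dB.
Stage 2: -30 dB is 16.4 dB over -46.4 dB; at 2.5:1 that becomes 6.56 dB over, giving -39.84 dB.
Stage 3: -39.84 dB ≤ -26 dB, so stage 3 doesn't engage; output -39.84 dB.

-39.84 dB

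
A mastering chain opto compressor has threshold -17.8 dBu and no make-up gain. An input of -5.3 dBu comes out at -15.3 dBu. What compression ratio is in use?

Input overshoot = -5.3 − (-17.8) = 12.5 dB; output overshoot = -15.3 − (-17.8) = 2.5 dB.
Ratio = 12.5 / 2.5 = 5.

5:1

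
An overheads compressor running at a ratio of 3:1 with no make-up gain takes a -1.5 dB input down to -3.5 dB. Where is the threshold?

Gain reduction = -1.5 − (-3.5) = 2 dB; output overshoot = GR / (R − 1) = 2 / 2 = 1 dB.
Threshold = output − output overshoot = -3.5 − 1 = -4.5 dB.

-4.5 dB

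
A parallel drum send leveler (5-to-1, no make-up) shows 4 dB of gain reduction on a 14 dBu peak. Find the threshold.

9 dBu

Input is 5 dB above T (since output overshoot × R = input overshoot: (10 − T)·5 = 14 − T gives T = 9 dBu).
Check: 9 + (14 − 9)/5 = 9 + 1 = 10 dBu. ✓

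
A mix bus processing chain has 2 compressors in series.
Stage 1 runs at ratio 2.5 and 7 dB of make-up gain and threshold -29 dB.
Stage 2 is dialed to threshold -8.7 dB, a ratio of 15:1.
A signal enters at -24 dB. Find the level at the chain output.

Stage 1: overshoot 5 dB → 5/2.5 = 2 dB → -27 dB; +7 dB make-up → -20 dB.
Stage 2: -20 dB ≤ -8.7 dB, so stage 2 doesn't engage; output -20 dB.

-20 dB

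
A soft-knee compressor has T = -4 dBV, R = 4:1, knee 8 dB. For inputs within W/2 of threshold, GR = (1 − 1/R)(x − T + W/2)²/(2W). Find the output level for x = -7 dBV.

x − T + W/2 = -7 − (-4) + 4 = 1.
GR = (1 − 1/4) × 1² / 16 = 0.75 × 1 / 16 = 0.046875 dB.
Output = -7 − 0.046875 = -7.046875 dBV.

-7.046875 dBV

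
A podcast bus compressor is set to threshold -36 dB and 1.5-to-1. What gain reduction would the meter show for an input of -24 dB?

The signal is 12 dB above threshold.
At 1.5:1, output sits 12/1.5 = 8 dB above threshold.
So the signal is attenuated by 12 − 8 = 4 dB.

4 dB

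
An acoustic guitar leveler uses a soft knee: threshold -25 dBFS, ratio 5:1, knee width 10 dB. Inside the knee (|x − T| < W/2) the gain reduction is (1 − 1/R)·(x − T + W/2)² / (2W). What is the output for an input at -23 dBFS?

x − T + W/2 = -23 − (-25) + 5 = 7.
GR = (1 − 1/5) × 7² / 20 = 0.8 × 49 / 20 = 1.96 dB.
Output = -23 − 1.96 = -24.96 dBFS.

-24.96 dBFS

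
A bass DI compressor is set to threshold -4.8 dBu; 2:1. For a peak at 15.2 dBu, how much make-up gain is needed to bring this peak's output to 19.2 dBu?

Overshoot 20 dB → 20/2 = 10 dB after compression, so the compressed level is -4.8 + 10 = 5.2 dBu.
Make-up = target − compressed = 19.2 − 5.2 = 14 dB.

14 dB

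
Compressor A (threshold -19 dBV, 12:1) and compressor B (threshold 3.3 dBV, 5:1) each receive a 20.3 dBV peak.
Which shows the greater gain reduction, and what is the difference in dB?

A, by 22.425 dB

A: overshoot 39.3 dB → output overshoot 3.275 dB → GR 36.025 dB.
B: overshoot 17 dB → output overshoot 3.4 dB → GR 13.6 dB.
Difference: 22.425 dB in favour of A.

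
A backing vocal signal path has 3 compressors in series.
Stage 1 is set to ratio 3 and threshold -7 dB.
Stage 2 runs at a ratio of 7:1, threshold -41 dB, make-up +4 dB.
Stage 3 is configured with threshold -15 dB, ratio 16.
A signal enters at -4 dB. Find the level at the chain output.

-32 dB

Stage 1: overshoot 3 dB → 3/3 = 1 dB → -6 dB.
Stage 2: 35 dB above -41 dB, reduced 7:1 to 5 dB above → -36 dB; +4 dB make-up → -32 dB.
Stage 3: -32 dB is at or below the -15 dB threshold — no compression; output -32 dB.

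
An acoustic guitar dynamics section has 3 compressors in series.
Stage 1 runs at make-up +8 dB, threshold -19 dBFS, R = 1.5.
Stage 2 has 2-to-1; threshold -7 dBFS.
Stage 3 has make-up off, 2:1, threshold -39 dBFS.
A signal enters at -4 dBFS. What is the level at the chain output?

-21.5 dBFS

Stage 1: overshoot 15 dB → 15/1.5 = 10 dB → -9 dBFS; +8 dB make-up → -1 dBFS.
Stage 2: 6 dB above -7 dBFS, reduced 2:1 to 3 dB above → -4 dBFS.
Stage 3: 35 dB above -39 dBFS, reduced 2:1 to 17.5 dB above → -21.5 dBFS.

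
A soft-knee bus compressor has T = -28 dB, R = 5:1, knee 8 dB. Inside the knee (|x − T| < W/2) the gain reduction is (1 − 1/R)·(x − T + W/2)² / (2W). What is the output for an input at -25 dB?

-27.45 dB

x − T + W/2 = -25 − (-28) + 4 = 7.
GR = (1 − 1/5) × 7² / 16 = 0.8 × 49 / 16 = 2.45 dB.
Output = -25 − 2.45 = -27.45 dB.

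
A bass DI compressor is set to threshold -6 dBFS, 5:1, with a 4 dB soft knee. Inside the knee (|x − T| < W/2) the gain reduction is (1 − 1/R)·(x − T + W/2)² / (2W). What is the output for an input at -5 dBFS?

-5.9 dBFS

x − T + W/2 = -5 − (-6) + 2 = 3.
GR = (1 − 1/5) × 3² / 8 = 0.8 × 9 / 8 = 0.9 dB.
Output = -5 − 0.9 = -5.9 dBFS.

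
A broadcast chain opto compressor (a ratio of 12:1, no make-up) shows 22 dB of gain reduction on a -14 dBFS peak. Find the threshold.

-38 dBFS

Gain reduction = -14 − (-36) = 22 dB; output overshoot = GR / (R − 1) = 22 / 11 = 2 dB.
Threshold = output − output overshoot = -36 − 2 = -38 dBFS.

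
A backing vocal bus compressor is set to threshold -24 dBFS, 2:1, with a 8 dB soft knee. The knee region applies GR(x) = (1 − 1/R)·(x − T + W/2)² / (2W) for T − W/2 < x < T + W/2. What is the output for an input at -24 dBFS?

x − T + W/2 = -24 − (-24) + 4 = 4.
GR = (1 − 1/2) × 4² / 16 = 0.5 × 16 / 16 = 0.5 dB.
Output = -24 − 0.5 = -24.5 dBFS.

-24.5 dBFS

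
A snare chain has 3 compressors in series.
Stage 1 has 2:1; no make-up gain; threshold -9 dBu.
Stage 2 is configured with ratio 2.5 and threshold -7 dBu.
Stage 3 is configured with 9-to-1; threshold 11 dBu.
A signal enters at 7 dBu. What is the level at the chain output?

-4.6 dBu

Stage 1: 7 dBu is 16 dB over -9 dBu; at 2:1 that becomes 8 dB over, giving -1 dBu.
Stage 2: 6 dB above -7 dBu, reduced 2.5:1 to 2.4 dB above → -4.6 dBu.
Stage 3: -4.6 dBu is at or below the 11 dBu threshold — no compression; output -4.6 dBu.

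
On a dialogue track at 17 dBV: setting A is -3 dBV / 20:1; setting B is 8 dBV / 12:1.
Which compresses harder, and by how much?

A, by 10.75 dB

A: overshoot 20 dB → output overshoot 1 dB → GR 19 dB.
B: overshoot 9 dB → output overshoot 0.75 dB → GR 8.25 dB.
A applies 10.75 dB more gain reduction.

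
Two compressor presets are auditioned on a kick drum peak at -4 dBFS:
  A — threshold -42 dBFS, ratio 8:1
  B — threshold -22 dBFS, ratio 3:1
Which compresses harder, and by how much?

A: 38 dB over, compressed to 4.75 dB over, so 33.25 dB of GR.
B: 18 dB over, compressed to 6 dB over, so 12 dB of GR.
Difference: 21.25 dB in favour of A.

A, by 21.25 dB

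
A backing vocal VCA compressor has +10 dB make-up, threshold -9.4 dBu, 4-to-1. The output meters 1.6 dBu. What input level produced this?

Before make-up, the level was 1.6 − 10 = -8.4 dBu.
That's 1 dB above the -9.4 dBu threshold.
Before 4:1 compression the overshoot was 1 × 4 = 4 dB, so input = -9.4 + 4 = -5.4 dBu.

-5.4 dBu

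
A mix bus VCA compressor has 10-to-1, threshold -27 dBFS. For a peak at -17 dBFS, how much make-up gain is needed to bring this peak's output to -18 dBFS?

8 dB

Without make-up, output = threshold + overshoot/10 = -27 + 1 = -26 dBFS.
Gap to target: 8 dB.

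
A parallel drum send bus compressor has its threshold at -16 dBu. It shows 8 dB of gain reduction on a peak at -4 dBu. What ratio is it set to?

Input overshoot = -4 − (-16) = 12 dB.
Output overshoot = 12 − 8 = 4 dB.
Ratio = input overshoot / output overshoot = 12 / 4 = 3.

3:1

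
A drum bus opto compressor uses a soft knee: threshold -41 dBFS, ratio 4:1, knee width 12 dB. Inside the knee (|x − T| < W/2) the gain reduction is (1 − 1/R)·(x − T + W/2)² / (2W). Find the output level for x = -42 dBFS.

-42.78125 dBFS

x − T + W/2 = -42 − (-41) + 6 = 5.
GR = (1 − 1/4) × 5² / 24 = 0.75 × 25 / 24 = 0.78125 dB.
Output = -42 − 0.78125 = -42.78125 dBFS.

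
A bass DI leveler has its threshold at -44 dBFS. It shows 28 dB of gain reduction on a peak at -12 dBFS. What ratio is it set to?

Input overshoot = -12 − (-44) = 32 dB.
Output overshoot = 32 − 28 = 4 dB.
Ratio = input overshoot / output overshoot = 32 / 4 = 8.

8:1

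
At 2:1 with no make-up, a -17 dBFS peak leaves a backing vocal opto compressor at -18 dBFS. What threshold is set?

Let T be the threshold. Output overshoot = (input overshoot)/R, so -18 − T = (-17 − T)/2.
2·(-18 − T) = -17 − T → 1·T = -36 − (-17) = -19.
T = -19/1 = -19 dBFS.

-19 dBFS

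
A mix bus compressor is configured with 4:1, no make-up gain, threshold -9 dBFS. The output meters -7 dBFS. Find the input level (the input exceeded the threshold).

The compressed level sits -7 − (-9) = 2 dB over threshold.
Before 4:1 compression the overshoot was 2 × 4 = 8 dB, so input = -9 + 8 = -1 dBFS.

-1 dBFS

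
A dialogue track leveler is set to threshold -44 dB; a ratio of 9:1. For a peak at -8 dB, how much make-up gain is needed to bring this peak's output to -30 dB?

10 dB

Overshoot 36 dB → 36/9 = 4 dB after compression, so the compressed level is -44 + 4 = -40 dB.
Make-up = target − compressed = -30 − (-40) = 10 dB.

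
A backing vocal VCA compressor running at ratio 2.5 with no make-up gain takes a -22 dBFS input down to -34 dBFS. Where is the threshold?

-42 dBFS

Input is 20 dB above T (since output overshoot × R = input overshoot: (-34 − T)·2.5 = -22 − T gives T = -42 dBFS).
Check: -42 + (-22 − (-42))/2.5 = -42 + 8 = -34 dBFS. ✓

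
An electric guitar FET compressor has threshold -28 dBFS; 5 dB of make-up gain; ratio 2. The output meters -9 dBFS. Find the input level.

Remove make-up: -9 − 5 = -14 dBFS.
Post-compression overshoot = -14 − (-28) = 14 dB.
Undo the ratio: input overshoot = 14 × 2 = 28 dB, giving input = 0 dBFS.

0 dBFS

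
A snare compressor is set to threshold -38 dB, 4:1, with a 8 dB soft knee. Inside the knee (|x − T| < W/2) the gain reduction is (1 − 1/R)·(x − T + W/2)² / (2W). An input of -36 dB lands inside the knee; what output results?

-37.6875 dB

x − T + W/2 = -36 − (-38) + 4 = 6.
GR = (1 − 1/4) × 6² / 16 = 0.75 × 36 / 16 = 1.6875 dB.
Output = -36 − 1.6875 = -37.6875 dB.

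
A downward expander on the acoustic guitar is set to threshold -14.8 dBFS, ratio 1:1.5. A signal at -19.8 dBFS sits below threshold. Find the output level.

Undershoot = (-14.8) − (-19.8) = 5 dB.
At 1:1.5, that expands to 7.5 dB under threshold.
Output = -14.8 − 7.5 = -22.3 dBFS.

-22.3 dBFS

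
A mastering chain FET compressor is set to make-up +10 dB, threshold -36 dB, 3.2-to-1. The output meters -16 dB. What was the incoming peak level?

-4 dB

Before make-up, the level was -16 − 10 = -26 dB.
The compressed level sits -26 − (-36) = 10 dB over threshold.
Input overshoot = R × output overshoot = 32 dB → input = -36 + 32 = -4 dB.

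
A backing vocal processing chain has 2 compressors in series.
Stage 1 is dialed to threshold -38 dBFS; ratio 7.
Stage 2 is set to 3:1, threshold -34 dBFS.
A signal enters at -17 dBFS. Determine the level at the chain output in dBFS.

-35 dBFS

Stage 1: 21 dB above -38 dBFS, reduced 7:1 to 3 dB above → -35 dBFS.
Stage 2: -35 dBFS is at or below the -34 dBFS threshold — no compression; output -35 dBFS.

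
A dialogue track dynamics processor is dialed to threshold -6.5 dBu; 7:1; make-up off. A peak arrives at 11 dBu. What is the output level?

The input is 17.5 dB above the -6.5 dBu threshold.
At 7:1 the overshoot is divided by 7, leaving 2.5 dB above threshold.
Output = -6.5 + 2.5 = -4 dBu.

-4 dBu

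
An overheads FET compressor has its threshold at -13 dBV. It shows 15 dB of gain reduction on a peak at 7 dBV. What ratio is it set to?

4:1

Input overshoot = 7 − (-13) = 20 dB.
Output overshoot = 20 − 15 = 5 dB.
Ratio = input overshoot / output overshoot = 20 / 5 = 4.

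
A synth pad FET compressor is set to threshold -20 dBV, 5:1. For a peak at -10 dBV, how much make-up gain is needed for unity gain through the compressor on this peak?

8 dB

The peak compresses to -20 + 10/5 = -18 dBV.
To reach -10 dBV requires -10 − (-18) = 8 dB of make-up.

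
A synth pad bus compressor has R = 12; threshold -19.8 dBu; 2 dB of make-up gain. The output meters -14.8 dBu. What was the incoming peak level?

16.2 dBu

Remove make-up: -14.8 − 2 = -16.8 dBu.
Post-compression overshoot = -16.8 − (-19.8) = 3 dB.
Before 12:1 compression the overshoot was 3 × 12 = 36 dB, so input = -19.8 + 36 = 16.2 dBu.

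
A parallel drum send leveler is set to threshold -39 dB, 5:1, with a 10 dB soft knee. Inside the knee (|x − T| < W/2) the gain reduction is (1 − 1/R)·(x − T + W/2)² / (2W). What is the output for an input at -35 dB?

-38.24 dB

x − T + W/2 = -35 − (-39) + 5 = 9.
GR = (1 − 1/5) × 9² / 20 = 0.8 × 81 / 20 = 3.24 dB.
Output = -35 − 3.24 = -38.24 dB.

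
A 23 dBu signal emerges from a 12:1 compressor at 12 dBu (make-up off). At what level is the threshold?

Let T be the threshold. Output overshoot = (input overshoot)/R, so 12 − T = (23 − T)/12.
12·(12 − T) = 23 − T → 11·T = 144 − 23 = 121.
T = 121/11 = 11 dBu.

11 dBu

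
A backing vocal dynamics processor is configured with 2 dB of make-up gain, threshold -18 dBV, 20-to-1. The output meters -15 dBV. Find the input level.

Remove make-up: -15 − 2 = -17 dBV.
The compressed level sits -17 − (-18) = 1 dB over threshold.
Input overshoot = R × output overshoot = 20 dB → input = -18 + 20 = 2 dBV.

2 dBV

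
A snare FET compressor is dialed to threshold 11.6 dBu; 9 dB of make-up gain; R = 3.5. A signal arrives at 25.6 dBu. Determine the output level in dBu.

Overshoot: 25.6 − 11.6 = 14 dB.
3.5:1 compression reduces that to 14/3.5 = 4 dB over.
Output = 11.6 + 4 = 15.6 dBu; make-up adds 9 dB, giving 24.6 dBu.

24.6 dBu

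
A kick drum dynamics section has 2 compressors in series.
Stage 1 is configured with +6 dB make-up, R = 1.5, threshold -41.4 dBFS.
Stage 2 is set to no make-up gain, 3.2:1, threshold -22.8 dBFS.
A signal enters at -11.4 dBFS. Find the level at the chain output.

Stage 1: 30 dB above -41.4 dBFS, reduced 1.5:1 to 20 dB above → -21.4 dBFS; +6 dB make-up → -15.4 dBFS.
Stage 2: overshoot 7.4 dB → 7.4/3.2 = 2.3125 dB → -20.4875 dBFS.

-20.4875 dBFS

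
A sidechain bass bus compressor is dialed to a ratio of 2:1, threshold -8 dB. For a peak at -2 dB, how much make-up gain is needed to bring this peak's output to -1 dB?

Overshoot 6 dB → 6/2 = 3 dB after compression, so the compressed level is -8 + 3 = -5 dB.
Make-up = target − compressed = -1 − (-5) = 4 dB.

4 dB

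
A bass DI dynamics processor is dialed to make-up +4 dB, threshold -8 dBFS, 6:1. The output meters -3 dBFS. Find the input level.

-2 dBFS

Before make-up, the level was -3 − 4 = -7 dBFS.
That's 1 dB above the -8 dBFS threshold.
Before 6:1 compression the overshoot was 1 × 6 = 6 dB, so input = -8 + 6 = -2 dBFS.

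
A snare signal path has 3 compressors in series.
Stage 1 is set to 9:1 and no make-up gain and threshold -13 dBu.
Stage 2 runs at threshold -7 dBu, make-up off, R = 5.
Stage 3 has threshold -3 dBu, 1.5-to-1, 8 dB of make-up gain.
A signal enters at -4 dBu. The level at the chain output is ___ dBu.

Stage 1: -4 dBu is 9 dB over -13 dBu; at 9:1 that becomes 1 dB over, giving -12 dBu.
Stage 2: -12 dBu ≤ -7 dBu, so stage 2 doesn't engage; output -12 dBu.
Stage 3: -12 dBu ≤ -3 dBu, so stage 3 doesn't engage; make-up brings it to -4 dBu.

-4 dBu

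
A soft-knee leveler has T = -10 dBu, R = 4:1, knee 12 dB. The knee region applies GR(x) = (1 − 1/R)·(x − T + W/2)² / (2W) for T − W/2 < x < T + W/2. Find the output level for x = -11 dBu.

-11.78125 dBu

x − T + W/2 = -11 − (-10) + 6 = 5.
GR = (1 − 1/4) × 5² / 24 = 0.75 × 25 / 24 = 0.78125 dB.
Output = -11 − 0.78125 = -11.78125 dBu.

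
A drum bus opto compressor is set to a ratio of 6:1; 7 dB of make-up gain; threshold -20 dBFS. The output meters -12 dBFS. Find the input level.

Remove make-up: -12 − 7 = -19 dBFS.
That's 1 dB above the -20 dBFS threshold.
Before 6:1 compression the overshoot was 1 × 6 = 6 dB, so input = -20 + 6 = -14 dBFS.

-14 dBFS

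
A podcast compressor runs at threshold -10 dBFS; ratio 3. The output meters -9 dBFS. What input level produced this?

Post-compression overshoot = -9 − (-10) = 1 dB.
Before 3:1 compression the overshoot was 1 × 3 = 3 dB, so input = -10 + 3 = -7 dBFS.

-7 dBFS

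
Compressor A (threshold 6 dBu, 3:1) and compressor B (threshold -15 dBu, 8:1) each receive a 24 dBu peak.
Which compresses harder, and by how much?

A: GR = 18 − 18/3 = 12 dB.
B: GR = 39 − 39/8 = 34.125 dB.
B reduces 22.125 dB more.

B, by 22.125 dB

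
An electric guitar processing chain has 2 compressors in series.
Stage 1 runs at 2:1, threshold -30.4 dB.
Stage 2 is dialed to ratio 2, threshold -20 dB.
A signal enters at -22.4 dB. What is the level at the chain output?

Stage 1: 8 dB above -30.4 dB, reduced 2:1 to 4 dB above → -26.4 dB.
Stage 2: -26.4 dB is at or below the -20 dB threshold — no compression; output -26.4 dB.

-26.4 dB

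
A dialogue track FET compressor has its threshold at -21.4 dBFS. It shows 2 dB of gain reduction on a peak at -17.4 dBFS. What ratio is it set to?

2:1

Input overshoot = -17.4 − (-21.4) = 4 dB.
Output overshoot = 4 − 2 = 2 dB.
Ratio = input overshoot / output overshoot = 4 / 2 = 2.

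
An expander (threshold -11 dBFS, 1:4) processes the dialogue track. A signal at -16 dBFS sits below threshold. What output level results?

-31 dBFS

The input is 5 dB below the -11 dBFS threshold.
A 1:4 expander multiplies undershoot by 4: 5 × 4 = 20 dB below threshold.
Output = -11 − 20 = -31 dBFS.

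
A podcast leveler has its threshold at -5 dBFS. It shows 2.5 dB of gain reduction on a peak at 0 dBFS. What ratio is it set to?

2:1

Input overshoot = 0 − (-5) = 5 dB.
Output overshoot = 5 − 2.5 = 2.5 dB.
Ratio = input overshoot / output overshoot = 5 / 2.5 = 2.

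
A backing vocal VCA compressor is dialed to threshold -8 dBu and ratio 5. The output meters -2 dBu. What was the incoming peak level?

That's 6 dB above the -8 dBu threshold.
Undo the ratio: input overshoot = 6 × 5 = 30 dB, giving input = 22 dBu.

22 dBu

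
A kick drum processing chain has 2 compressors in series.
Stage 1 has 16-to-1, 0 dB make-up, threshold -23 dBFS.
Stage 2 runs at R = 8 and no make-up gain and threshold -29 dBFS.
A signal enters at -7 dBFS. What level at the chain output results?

-28.125 dBFS

Stage 1: overshoot 16 dB → 16/16 = 1 dB → -22 dBFS.
Stage 2: -22 dBFS is 7 dB over -29 dBFS; at 8:1 that becomes 0.875 dB over, giving -28.125 dBFS.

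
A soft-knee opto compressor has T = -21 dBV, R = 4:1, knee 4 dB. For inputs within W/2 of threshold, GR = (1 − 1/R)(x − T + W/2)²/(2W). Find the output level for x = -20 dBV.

x − T + W/2 = -20 − (-21) + 2 = 3.
GR = (1 − 1/4) × 3² / 8 = 0.75 × 9 / 8 = 0.84375 dB.
Output = -20 − 0.84375 = -20.84375 dBV.

-20.84375 dBV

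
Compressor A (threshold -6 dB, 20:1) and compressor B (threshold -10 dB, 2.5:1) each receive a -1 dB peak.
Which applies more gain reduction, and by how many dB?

A: 5 dB over, compressed to 0.25 dB over, so 4.75 dB of GR.
B: 9 dB over, compressed to 3.6 dB over, so 5.4 dB of GR.
B applies 0.65 dB more gain reduction.

B, by 0.65 dB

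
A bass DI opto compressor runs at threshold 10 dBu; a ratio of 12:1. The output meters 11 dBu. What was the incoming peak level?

22 dBu

The compressed level sits 11 − 10 = 1 dB over threshold.
Input overshoot = R × output overshoot = 12 dB → input = 10 + 12 = 22 dBu.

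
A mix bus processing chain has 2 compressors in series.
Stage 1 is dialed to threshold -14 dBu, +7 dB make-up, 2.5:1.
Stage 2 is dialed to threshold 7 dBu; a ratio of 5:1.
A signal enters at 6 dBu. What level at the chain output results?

Stage 1: 6 dBu is 20 dB over -14 dBu; at 2.5:1 that becomes 8 dB over, giving -6 dBu; +7 dB make-up → 1 dBu.
Stage 2: below threshold (1 ≤ 7); passes unchanged; output 1 dBu.

1 dBu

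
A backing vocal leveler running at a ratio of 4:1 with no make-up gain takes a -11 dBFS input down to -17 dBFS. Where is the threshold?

-19 dBFS

Input is 8 dB above T (since output overshoot × R = input overshoot: (-17 − T)·4 = -11 − T gives T = -19 dBFS).
Check: -19 + (-11 − (-19))/4 = -19 + 2 = -17 dBFS. ✓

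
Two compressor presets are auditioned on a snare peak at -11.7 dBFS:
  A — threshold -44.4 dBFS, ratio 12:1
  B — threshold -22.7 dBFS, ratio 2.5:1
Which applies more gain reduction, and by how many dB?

A, by 23.375 dB

A: overshoot 32.7 dB → output overshoot 2.725 dB → GR 29.975 dB.
B: overshoot 11 dB → output overshoot 4.4 dB → GR 6.6 dB.
Difference: 23.375 dB in favour of A.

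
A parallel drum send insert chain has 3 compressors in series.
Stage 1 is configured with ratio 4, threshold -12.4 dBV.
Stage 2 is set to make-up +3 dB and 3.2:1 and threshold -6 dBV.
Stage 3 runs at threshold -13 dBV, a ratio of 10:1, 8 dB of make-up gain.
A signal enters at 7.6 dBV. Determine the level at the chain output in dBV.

Stage 1: overshoot 20 dB → 20/4 = 5 dB → -7.4 dBV.
Stage 2: below threshold (-7.4 ≤ -6); passes unchanged; make-up brings it to -4.4 dBV.
Stage 3: -4.4 dBV is 8.6 dB over -13 dBV; at 10:1 that becomes 0.86 dB over, giving -12.14 dBV; +8 dB make-up → -4.14 dBV.

-4.14 dBV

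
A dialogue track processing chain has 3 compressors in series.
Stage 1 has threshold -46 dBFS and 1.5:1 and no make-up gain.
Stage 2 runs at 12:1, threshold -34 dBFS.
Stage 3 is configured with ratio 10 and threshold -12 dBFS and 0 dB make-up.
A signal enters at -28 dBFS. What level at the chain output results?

Stage 1: overshoot 18 dB → 18/1.5 = 12 dB → -34 dBFS.
Stage 2: -34 dBFS ≤ -34 dBFS, so stage 2 doesn't engage; output -34 dBFS.
Stage 3: below threshold (-34 ≤ -12); passes unchanged; output -34 dBFS.

-34 dBFS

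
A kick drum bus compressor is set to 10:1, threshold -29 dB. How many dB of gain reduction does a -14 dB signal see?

Overshoot = -14 − (-29) = 15 dB.
A 10:1 ratio leaves 1.5 dB of that excess.
Gain reduction = 15 − 1.5 = 13.5 dB.

13.5 dB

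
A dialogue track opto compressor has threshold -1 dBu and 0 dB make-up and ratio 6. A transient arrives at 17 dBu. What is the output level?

17 dBu sits 18 dB over threshold.
At 6:1 the overshoot is divided by 6, leaving 3 dB above threshold.
So the level is -1 + 3 = 2 dBu.

2 dBu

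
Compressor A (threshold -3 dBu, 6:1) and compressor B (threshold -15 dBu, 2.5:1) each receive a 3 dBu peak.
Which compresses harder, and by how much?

B, by 5.8 dB

A: 6 dB over, compressed to 1 dB over, so 5 dB of GR.
B: 18 dB over, compressed to 7.2 dB over, so 10.8 dB of GR.
B reduces 5.8 dB more.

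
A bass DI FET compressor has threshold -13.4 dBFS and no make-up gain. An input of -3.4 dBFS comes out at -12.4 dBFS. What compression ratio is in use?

Input overshoot = -3.4 − (-13.4) = 10 dB; output overshoot = -12.4 − (-13.4) = 1 dB.
Ratio = 10 / 1 = 10.

10:1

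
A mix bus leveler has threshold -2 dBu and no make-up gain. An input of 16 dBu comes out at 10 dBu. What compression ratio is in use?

1.5:1

Input overshoot = 16 − (-2) = 18 dB; output overshoot = 10 − (-2) = 12 dB.
Ratio = 18 / 12 = 1.5.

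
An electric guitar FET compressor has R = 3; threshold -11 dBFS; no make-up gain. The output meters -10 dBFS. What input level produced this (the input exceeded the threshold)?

Post-compression overshoot = -10 − (-11) = 1 dB.
Before 3:1 compression the overshoot was 1 × 3 = 3 dB, so input = -11 + 3 = -8 dBFS.

-8 dBFS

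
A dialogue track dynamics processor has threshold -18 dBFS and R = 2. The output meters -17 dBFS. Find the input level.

-16 dBFS

The compressed level sits -17 − (-18) = 1 dB over threshold.
Input overshoot = R × output overshoot = 2 dB → input = -18 + 2 = -16 dBFS.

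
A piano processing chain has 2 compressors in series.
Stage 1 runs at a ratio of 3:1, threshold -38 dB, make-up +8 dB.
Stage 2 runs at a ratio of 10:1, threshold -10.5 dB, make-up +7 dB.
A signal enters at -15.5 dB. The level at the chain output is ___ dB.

-15.5 dB

Stage 1: 22.5 dB above -38 dB, reduced 3:1 to 7.5 dB above → -30.5 dB; +8 dB make-up → -22.5 dB.
Stage 2: below threshold (-22.5 ≤ -10.5); passes unchanged; make-up brings it to -15.5 dB.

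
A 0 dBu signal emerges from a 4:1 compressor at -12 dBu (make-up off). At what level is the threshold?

-16 dBu

Gain reduction = 0 − (-12) = 12 dB; output overshoot = GR / (R − 1) = 12 / 3 = 4 dB.
Threshold = output − output overshoot = -12 − 4 = -16 dBu.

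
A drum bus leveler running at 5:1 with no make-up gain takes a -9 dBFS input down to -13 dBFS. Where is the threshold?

Let T be the threshold. Output overshoot = (input overshoot)/R, so -13 − T = (-9 − T)/5.
5·(-13 − T) = -9 − T → 4·T = -65 − (-9) = -56.
T = -56/4 = -14 dBFS.

-14 dBFS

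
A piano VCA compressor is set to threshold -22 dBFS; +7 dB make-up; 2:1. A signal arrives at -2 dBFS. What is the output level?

-5 dBFS

-2 dBFS sits 20 dB over threshold.
2:1 compression reduces that to 20/2 = 10 dB over.
That puts the output at -12 dBFS; make-up adds 7 dB, giving -5 dBFS.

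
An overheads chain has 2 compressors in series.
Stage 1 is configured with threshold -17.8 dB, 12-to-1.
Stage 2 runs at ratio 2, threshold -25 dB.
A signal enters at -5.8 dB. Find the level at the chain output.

-20.9 dB

Stage 1: 12 dB above -17.8 dB, reduced 12:1 to 1 dB above → -16.8 dB.
Stage 2: 8.2 dB above -25 dB, reduced 2:1 to 4.1 dB above → -20.9 dB.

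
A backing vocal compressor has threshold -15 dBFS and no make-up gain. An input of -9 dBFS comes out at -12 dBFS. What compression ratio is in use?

2:1

Input overshoot = -9 − (-15) = 6 dB; output overshoot = -12 − (-15) = 3 dB.
Ratio = 6 / 3 = 2.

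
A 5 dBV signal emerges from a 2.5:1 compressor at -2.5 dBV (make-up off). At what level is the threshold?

-7.5 dBV

Input is 12.5 dB above T (since output overshoot × R = input overshoot: (-2.5 − T)·2.5 = 5 − T gives T = -7.5 dBV).
Check: -7.5 + (5 − (-7.5))/2.5 = -7.5 + 5 = -2.5 dBV. ✓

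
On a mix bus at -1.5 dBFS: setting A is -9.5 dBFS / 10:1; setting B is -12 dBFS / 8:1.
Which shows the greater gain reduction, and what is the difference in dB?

B, by 1.9875 dB

A: GR = 8 − 8/10 = 7.2 dB.
B: GR = 10.5 − 10.5/8 = 9.1875 dB.
Difference: 1.9875 dB in favour of B.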